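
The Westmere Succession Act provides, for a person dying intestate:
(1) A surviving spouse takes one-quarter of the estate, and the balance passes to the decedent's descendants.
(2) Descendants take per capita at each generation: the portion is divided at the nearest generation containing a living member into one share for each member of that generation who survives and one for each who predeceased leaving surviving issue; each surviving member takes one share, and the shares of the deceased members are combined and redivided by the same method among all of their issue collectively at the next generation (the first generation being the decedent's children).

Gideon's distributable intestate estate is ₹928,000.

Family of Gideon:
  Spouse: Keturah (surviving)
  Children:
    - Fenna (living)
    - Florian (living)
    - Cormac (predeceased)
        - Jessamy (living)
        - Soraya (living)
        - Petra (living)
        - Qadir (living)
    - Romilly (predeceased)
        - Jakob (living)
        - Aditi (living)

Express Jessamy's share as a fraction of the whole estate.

Keturah takes one-quarter of ₹928,000 = ₹232,000. The remaining ₹696,000 passes to the descendants.
The descendants' portion (₹696,000) is divided at the children's generation into 4 shares of ₹174,000. Fenna and Florian each take ₹174,000. The 2 shares of the deceased (Cormac and Romilly) are combined into a pool of ₹348,000.
That pool (₹348,000) is divided at the grandchildren's generation equally among Jessamy, Soraya, Petra, Qadir, Jakob, and Aditi: ₹58,000 each.

Jessamy receives 1/16 of the estate.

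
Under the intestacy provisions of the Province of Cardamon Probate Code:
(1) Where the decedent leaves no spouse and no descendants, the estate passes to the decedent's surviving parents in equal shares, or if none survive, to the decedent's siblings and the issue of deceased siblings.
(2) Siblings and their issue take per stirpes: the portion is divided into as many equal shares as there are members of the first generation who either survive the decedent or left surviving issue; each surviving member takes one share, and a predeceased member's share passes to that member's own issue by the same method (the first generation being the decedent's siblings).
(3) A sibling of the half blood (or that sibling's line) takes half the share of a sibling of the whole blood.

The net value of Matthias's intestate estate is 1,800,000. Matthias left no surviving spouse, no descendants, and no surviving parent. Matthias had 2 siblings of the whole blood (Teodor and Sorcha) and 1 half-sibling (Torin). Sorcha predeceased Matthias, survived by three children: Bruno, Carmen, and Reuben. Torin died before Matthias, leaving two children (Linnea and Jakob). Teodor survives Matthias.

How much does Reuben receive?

The entire 1,800,000 passes to the siblings and their issue.
Counting each half-blood sibling's line as half a unit, there are 5/2 units in 1,800,000, so one unit is 720,000. Whole-blood lines (Teodor and Sorcha) take 720,000 each; half-blood lines (Torin) take 360,000 each.
Sorcha's share (720,000) is divided into 3 shares of 240,000: Bruno, Carmen, and Reuben each take 240,000.
Torin's share (360,000) is divided into 2 shares of 180,000: Linnea and Jakob each take 180,000.

Reuben receives 240,000.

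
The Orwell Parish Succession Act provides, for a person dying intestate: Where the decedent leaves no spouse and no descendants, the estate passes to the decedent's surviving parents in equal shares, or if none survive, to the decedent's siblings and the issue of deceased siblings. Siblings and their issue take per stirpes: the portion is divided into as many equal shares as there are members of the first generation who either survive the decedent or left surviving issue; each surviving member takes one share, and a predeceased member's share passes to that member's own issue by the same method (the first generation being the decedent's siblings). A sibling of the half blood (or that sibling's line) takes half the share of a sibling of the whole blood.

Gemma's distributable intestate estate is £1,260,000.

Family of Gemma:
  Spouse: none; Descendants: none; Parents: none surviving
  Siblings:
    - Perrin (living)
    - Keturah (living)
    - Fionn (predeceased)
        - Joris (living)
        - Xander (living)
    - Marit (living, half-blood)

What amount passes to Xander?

The entire £1,260,000 passes to the siblings and their issue.
Counting each half-blood sibling's line as half a unit, there are 7/2 units in £1,260,000, so one unit is £360,000. Whole-blood lines (Perrin, Keturah, and Fionn) take £360,000 each; half-blood lines (Marit) take £180,000 each.
Fionn's share (£360,000) is divided into 2 shares of £180,000: Joris and Xander each take £180,000.

Xander receives £180,000.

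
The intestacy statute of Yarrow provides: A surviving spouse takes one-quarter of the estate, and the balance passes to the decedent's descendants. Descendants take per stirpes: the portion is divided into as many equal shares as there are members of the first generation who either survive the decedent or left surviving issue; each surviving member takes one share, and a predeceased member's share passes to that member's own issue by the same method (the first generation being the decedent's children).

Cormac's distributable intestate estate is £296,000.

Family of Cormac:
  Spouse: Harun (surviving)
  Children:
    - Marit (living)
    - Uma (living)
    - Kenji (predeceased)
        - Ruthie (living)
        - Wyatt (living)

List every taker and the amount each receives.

Harun: £74,000; Marit: £74,000; Uma: £74,000; Ruthie: £37,000; Wyatt: £37,000

Harun takes one-quarter of £296,000 = £74,000. The remaining £222,000 passes to the descendants.
The descendants' portion (£222,000) is divided into 3 shares of £74,000: Marit and Uma each take £74,000; Kenji's £74,000 share passes to Kenji's issue.
Kenji's share (£74,000) is divided into 2 shares of £37,000: Ruthie and Wyatt each take £37,000.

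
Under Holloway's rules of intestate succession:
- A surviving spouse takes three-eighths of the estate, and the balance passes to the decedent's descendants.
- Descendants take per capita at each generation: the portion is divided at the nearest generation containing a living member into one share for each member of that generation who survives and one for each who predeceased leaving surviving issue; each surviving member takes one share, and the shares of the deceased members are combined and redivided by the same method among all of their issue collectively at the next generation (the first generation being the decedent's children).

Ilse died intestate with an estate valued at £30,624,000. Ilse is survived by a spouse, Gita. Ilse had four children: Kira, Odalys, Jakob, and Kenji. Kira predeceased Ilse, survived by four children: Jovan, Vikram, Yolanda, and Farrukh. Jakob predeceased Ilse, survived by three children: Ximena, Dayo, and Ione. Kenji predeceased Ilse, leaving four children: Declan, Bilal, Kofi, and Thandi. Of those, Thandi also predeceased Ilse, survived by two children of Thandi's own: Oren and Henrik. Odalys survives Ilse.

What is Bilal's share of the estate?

Gita takes three-eighths of £30,624,000 = £11,484,000. The remaining £19,140,000 passes to the descendants.
The descendants' portion (£19,140,000) is divided at the children's generation into 4 shares of £4,785,000. Odalys takes £4,785,000. The 3 shares of the deceased (Kira, Jakob, and Kenji) are combined into a pool of £14,355,000.
That pool (£14,355,000) is divided at the grandchildren's generation into 11 shares of £1,305,000. Jovan, Vikram, Yolanda, Farrukh, Ximena, Dayo, Ione, Declan, Bilal, and Kofi each take £1,305,000. The remaining share for the deceased Thandi (£1,305,000) is carried to the next generation.
That pool (£1,305,000) is divided at the great-grandchildren's generation equally among Oren and Henrik: £652,500 each.

Bilal receives £1,305,000.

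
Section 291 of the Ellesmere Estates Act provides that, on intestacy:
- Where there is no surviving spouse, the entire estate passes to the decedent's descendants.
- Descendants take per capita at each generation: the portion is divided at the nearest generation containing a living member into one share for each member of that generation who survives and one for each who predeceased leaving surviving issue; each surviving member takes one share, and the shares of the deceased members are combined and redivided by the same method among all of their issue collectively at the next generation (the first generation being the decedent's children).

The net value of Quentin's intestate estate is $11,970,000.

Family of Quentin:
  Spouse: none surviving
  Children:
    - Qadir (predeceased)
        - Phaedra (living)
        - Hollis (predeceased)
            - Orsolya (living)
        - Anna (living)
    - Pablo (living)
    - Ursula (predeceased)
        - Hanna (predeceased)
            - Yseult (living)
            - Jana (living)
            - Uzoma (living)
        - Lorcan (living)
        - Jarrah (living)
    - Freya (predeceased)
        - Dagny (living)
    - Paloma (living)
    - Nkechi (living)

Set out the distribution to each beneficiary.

The entire $11,970,000 passes to the descendants.
That amount ($11,970,000) is divided at the children's generation into 6 shares of $1,995,000. Pablo, Paloma, and Nkechi each take $1,995,000. The 3 shares of the deceased (Qadir, Ursula, and Freya) are combined into a pool of $5,985,000.
That pool ($5,985,000) is divided at the grandchildren's generation into 7 shares of $855,000. Phaedra, Anna, Lorcan, Jarrah, and Dagny each take $855,000. The 2 shares of the deceased (Hollis and Hanna) are combined into a pool of $1,710,000.
That pool ($1,710,000) is divided at the great-grandchildren's generation equally among Orsolya, Yseult, Jana, and Uzoma: $427,500 each.

Phaedra: $855,000; Orsolya: $427,500; Anna: $855,000; Pablo: $1,995,000; Yseult: $427,500; Jana: $427,500; Uzoma: $427,500; Lorcan: $855,000; Jarrah: $855,000; Dagny: $855,000; Paloma: $1,995,000; Nkechi: $1,995,000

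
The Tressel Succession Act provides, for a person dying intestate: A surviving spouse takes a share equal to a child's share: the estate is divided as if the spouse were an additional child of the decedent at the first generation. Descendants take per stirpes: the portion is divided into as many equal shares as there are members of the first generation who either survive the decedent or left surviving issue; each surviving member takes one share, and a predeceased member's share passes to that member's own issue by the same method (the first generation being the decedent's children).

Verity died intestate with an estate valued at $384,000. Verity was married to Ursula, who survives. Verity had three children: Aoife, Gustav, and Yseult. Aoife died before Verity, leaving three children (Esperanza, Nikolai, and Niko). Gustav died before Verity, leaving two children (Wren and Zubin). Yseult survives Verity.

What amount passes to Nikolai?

The spouse counts as an additional share at the children's level, so there are 4 primary shares of $96,000. Ursula takes one such share ($96,000).
The children's combined portion ($288,000) is divided into 3 shares of $96,000: Yseult takes $96,000; Aoife's $96,000 share passes to Aoife's issue; Gustav's $96,000 share passes to Gustav's issue.
Aoife's share ($96,000) is divided into 3 shares of $32,000: Esperanza, Nikolai, and Niko each take $32,000.
Gustav's share ($96,000) is divided into 2 shares of $48,000: Wren and Zubin each take $48,000.

Nikolai receives $32,000.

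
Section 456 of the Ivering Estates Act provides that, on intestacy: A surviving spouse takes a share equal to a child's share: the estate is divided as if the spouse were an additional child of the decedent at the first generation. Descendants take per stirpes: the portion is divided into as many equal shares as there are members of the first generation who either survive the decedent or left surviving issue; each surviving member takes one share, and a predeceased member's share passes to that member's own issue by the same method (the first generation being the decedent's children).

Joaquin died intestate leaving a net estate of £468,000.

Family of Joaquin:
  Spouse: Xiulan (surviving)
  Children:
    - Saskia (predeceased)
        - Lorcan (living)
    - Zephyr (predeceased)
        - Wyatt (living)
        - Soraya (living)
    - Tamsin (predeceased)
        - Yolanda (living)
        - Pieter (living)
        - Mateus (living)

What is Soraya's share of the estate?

The spouse counts as an additional share at the children's level, so there are 4 primary shares of £117,000. Xiulan takes one such share (£117,000).
The children's combined portion (£351,000) is divided into 3 shares of £117,000: Saskia's £117,000 share passes to Saskia's issue; Zephyr's £117,000 share passes to Zephyr's issue; Tamsin's £117,000 share passes to Tamsin's issue.
Saskia's share (£117,000) passes entirely to Lorcan.
Zephyr's share (£117,000) is divided into 2 shares of £58,500: Wyatt and Soraya each take £58,500.
Tamsin's share (£117,000) is divided into 3 shares of £39,000: Yolanda, Pieter, and Mateus each take £39,000.

Soraya receives £58,500.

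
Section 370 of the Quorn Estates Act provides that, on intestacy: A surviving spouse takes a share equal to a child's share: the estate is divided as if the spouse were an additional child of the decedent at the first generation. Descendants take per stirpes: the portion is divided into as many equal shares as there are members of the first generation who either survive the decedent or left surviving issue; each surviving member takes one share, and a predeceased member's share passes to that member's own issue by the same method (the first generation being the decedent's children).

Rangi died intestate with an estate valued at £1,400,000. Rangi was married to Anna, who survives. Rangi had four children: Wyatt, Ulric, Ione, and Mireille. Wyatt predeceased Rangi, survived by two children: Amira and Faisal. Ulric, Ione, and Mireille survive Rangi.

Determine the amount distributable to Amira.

Amira receives £140,000.

The spouse counts as an additional share at the children's level, so there are 5 primary shares of £280,000. Anna takes one such share (£280,000).
The children's combined portion (£1,120,000) is divided into 4 shares of £280,000: Ulric, Ione, and Mireille each take £280,000; Wyatt's £280,000 share passes to Wyatt's issue.
Wyatt's share (£280,000) is divided into 2 shares of £140,000: Amira and Faisal each take £140,000.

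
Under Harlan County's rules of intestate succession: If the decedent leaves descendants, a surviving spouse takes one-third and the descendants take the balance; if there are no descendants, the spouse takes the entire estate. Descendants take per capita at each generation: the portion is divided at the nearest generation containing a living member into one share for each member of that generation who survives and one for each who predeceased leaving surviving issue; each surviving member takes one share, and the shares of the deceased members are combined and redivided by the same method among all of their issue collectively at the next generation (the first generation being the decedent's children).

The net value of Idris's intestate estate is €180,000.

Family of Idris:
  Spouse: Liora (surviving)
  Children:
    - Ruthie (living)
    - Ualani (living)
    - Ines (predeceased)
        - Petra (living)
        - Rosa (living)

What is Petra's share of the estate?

Petra receives €20,000.

Liora takes one-third of €180,000 = €60,000. The remaining €120,000 passes to the descendants.
The descendants' portion (€120,000) is divided at the children's generation into 3 shares of €40,000. Ruthie and Ualani each take €40,000. The remaining share for the deceased Ines (€40,000) is carried to the next generation.
That pool (€40,000) is divided at the grandchildren's generation equally among Petra and Rosa: €20,000 each.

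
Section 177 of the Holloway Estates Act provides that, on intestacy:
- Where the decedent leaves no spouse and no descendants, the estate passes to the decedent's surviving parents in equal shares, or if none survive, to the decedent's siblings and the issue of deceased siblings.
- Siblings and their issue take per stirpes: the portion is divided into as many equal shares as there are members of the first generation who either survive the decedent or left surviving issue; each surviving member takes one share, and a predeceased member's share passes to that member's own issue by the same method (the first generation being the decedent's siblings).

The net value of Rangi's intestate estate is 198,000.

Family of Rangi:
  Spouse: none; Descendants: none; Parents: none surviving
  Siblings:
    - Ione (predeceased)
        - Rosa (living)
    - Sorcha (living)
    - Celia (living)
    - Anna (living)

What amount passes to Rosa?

Rosa receives 49,500.

The entire 198,000 passes to the siblings and their issue.
That amount (198,000) is divided into 4 shares of 49,500: Sorcha, Celia, and Anna each take 49,500; Ione's 49,500 share passes to Ione's issue.
Ione's share (49,500) passes entirely to Rosa.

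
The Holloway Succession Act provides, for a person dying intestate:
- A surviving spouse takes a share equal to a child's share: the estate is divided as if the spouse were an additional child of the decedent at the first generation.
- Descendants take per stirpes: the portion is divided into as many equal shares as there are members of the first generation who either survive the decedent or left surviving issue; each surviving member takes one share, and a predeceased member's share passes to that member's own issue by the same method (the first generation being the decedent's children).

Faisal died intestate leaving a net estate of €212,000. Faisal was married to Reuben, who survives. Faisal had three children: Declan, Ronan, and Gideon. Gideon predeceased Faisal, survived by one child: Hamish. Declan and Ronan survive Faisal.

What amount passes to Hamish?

The spouse counts as an additional share at the children's level, so there are 4 primary shares of €53,000. Reuben takes one such share (€53,000).
The children's combined portion (€159,000) is divided into 3 shares of €53,000: Declan and Ronan each take €53,000; Gideon's €53,000 share passes to Gideon's issue.
Gideon's share (€53,000) passes entirely to Hamish.

Hamish receives €53,000.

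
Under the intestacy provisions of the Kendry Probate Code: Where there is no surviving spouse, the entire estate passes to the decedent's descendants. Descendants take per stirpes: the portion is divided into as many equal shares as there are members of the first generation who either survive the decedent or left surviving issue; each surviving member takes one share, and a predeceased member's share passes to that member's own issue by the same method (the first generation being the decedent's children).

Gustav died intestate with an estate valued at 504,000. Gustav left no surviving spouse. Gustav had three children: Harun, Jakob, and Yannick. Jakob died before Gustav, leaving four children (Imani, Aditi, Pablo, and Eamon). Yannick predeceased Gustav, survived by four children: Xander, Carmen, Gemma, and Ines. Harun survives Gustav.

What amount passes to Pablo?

The entire 504,000 passes to the descendants.
That amount (504,000) is divided into 3 shares of 168,000: Harun takes 168,000; Jakob's 168,000 share passes to Jakob's issue; Yannick's 168,000 share passes to Yannick's issue.
Jakob's share (168,000) is divided into 4 shares of 42,000: Imani, Aditi, Pablo, and Eamon each take 42,000.
Yannick's share (168,000) is divided into 4 shares of 42,000: Xander, Carmen, Gemma, and Ines each take 42,000.

Pablo receives 42,000.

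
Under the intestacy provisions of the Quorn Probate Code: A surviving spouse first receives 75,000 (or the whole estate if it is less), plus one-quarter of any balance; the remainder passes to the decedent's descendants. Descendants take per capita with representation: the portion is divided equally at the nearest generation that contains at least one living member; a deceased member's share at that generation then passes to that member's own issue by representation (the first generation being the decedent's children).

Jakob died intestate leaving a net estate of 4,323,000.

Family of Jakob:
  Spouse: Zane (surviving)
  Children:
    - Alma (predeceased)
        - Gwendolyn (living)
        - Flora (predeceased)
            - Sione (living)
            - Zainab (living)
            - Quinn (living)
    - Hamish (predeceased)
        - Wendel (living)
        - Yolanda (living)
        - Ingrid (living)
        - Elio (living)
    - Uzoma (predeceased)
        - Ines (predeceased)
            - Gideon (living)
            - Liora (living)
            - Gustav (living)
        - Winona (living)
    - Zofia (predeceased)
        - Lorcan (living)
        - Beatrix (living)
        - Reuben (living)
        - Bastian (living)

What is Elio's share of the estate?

Zane first takes 75,000, leaving a balance of 4,248,000. Zane then takes one-quarter of the balance (1,062,000), for a total of 1,137,000. The remaining 3,186,000 passes to the descendants.
No child survives, so the initial division is made at the grandchildren's generation.
The descendants' portion (3,186,000) is divided into 12 shares of 265,500: Gwendolyn, Wendel, Yolanda, Ingrid, Elio, Winona, Lorcan, Beatrix, Reuben, and Bastian each take 265,500; Flora's 265,500 share passes to Flora's issue; Ines's 265,500 share passes to Ines's issue.
Flora's share (265,500) is divided into 3 shares of 88,500: Sione, Zainab, and Quinn each take 88,500.
Ines's share (265,500) is divided into 3 shares of 88,500: Gideon, Liora, and Gustav each take 88,500.

Elio receives 265,500.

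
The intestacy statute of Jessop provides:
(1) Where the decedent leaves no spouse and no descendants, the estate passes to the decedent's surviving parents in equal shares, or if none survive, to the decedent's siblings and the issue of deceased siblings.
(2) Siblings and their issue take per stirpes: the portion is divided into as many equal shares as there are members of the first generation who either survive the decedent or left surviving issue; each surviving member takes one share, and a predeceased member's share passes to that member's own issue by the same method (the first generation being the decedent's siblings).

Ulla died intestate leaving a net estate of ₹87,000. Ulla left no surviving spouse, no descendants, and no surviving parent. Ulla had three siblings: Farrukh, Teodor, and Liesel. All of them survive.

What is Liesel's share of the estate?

The entire ₹87,000 passes to the siblings and their issue.
That amount (₹87,000) is divided into 3 shares of ₹29,000: Farrukh, Teodor, and Liesel each take ₹29,000.

Liesel receives ₹29,000.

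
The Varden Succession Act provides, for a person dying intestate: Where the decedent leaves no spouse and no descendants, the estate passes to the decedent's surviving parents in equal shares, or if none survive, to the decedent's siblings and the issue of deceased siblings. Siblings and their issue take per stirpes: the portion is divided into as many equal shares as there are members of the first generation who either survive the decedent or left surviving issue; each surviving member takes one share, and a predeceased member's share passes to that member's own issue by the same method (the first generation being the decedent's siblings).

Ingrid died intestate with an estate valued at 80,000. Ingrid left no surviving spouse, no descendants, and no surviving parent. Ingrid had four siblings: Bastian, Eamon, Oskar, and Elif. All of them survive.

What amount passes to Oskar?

Oskar receives 20,000.

The entire 80,000 passes to the siblings and their issue.
That amount (80,000) is divided into 4 shares of 20,000: Bastian, Eamon, Oskar, and Elif each take 20,000.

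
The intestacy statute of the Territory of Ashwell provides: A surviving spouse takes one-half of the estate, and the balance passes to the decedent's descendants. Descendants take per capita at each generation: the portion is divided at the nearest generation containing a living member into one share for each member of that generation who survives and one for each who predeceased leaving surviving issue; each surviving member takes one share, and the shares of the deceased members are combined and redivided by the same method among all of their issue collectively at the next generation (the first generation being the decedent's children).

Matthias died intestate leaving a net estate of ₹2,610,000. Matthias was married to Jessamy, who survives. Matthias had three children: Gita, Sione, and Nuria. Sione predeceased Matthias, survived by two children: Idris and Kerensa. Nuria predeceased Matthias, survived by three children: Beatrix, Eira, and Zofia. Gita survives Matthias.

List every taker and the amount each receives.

Jessamy takes one-half of ₹2,610,000 = ₹1,305,000. The remaining ₹1,305,000 passes to the descendants.
The descendants' portion (₹1,305,000) is divided at the children's generation into 3 shares of ₹435,000. Gita takes ₹435,000. The 2 shares of the deceased (Sione and Nuria) are combined into a pool of ₹870,000.
That pool (₹870,000) is divided at the grandchildren's generation equally among Idris, Kerensa, Beatrix, Eira, and Zofia: ₹174,000 each.

Jessamy: ₹1,305,000; Gita: ₹435,000; Idris: ₹174,000; Kerensa: ₹174,000; Beatrix: ₹174,000; Eira: ₹174,000; Zofia: ₹174,000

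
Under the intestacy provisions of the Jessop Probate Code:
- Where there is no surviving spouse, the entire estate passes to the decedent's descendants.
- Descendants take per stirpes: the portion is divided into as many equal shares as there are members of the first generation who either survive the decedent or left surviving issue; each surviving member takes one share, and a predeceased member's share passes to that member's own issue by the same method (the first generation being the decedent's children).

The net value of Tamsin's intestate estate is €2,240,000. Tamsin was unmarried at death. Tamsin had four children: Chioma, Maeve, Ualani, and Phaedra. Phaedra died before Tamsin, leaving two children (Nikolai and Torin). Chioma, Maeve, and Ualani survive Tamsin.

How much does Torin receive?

The entire €2,240,000 passes to the descendants.
That amount (€2,240,000) is divided into 4 shares of €560,000: Chioma, Maeve, and Ualani each take €560,000; Phaedra's €560,000 share passes to Phaedra's issue.
Phaedra's share (€560,000) is divided into 2 shares of €280,000: Nikolai and Torin each take €280,000.

Torin receives €280,000.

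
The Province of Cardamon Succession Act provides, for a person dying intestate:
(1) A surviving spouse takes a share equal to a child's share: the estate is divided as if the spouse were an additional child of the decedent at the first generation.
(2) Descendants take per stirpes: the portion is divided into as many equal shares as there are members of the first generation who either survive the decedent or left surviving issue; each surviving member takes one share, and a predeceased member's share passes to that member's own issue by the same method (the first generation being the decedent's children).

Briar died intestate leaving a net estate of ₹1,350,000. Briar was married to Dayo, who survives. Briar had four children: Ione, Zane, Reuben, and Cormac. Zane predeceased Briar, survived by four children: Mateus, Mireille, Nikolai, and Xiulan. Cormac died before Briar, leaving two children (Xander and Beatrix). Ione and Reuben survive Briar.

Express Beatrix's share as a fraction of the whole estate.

Beatrix receives 1/10 of the estate.

The spouse counts as an additional share at the children's level, so there are 5 primary shares of ₹270,000. Dayo takes one such share (₹270,000).
The children's combined portion (₹1,080,000) is divided into 4 shares of ₹270,000: Ione and Reuben each take ₹270,000; Zane's ₹270,000 share passes to Zane's issue; Cormac's ₹270,000 share passes to Cormac's issue.
Zane's share (₹270,000) is divided into 4 shares of ₹67,500: Mateus, Mireille, Nikolai, and Xiulan each take ₹67,500.
Cormac's share (₹270,000) is divided into 2 shares of ₹135,000: Xander and Beatrix each take ₹135,000.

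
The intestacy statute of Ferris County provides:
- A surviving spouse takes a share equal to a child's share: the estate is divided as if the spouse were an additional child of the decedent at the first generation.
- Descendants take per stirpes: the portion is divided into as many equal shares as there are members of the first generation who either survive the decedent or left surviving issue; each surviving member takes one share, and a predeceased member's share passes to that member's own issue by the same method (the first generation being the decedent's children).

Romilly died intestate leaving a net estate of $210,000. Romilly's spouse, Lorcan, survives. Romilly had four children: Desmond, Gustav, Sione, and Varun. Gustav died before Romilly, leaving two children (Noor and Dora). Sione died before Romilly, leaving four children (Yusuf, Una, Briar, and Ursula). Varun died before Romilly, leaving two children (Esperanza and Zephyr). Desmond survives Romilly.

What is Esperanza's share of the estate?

The spouse counts as an additional share at the children's level, so there are 5 primary shares of $42,000. Lorcan takes one such share ($42,000).
The children's combined portion ($168,000) is divided into 4 shares of $42,000: Desmond takes $42,000; Gustav's $42,000 share passes to Gustav's issue; Sione's $42,000 share passes to Sione's issue; Varun's $42,000 share passes to Varun's issue.
Gustav's share ($42,000) is divided into 2 shares of $21,000: Noor and Dora each take $21,000.
Sione's share ($42,000) is divided into 4 shares of $10,500: Yusuf, Una, Briar, and Ursula each take $10,500.
Varun's share ($42,000) is divided into 2 shares of $21,000: Esperanza and Zephyr each take $21,000.

Esperanza receives $21,000.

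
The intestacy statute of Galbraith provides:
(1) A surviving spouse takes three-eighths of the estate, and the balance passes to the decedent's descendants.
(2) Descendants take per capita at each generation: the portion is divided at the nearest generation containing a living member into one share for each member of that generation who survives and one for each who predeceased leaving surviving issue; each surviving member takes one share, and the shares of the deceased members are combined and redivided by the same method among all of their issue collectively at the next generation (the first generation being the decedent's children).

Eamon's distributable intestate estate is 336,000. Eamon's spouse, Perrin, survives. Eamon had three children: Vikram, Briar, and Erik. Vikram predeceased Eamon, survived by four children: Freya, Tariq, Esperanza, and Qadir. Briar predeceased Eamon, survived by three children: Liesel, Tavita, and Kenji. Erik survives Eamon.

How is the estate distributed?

Perrin: 126,000; Freya: 20,000; Tariq: 20,000; Esperanza: 20,000; Qadir: 20,000; Liesel: 20,000; Tavita: 20,000; Kenji: 20,000; Erik: 70,000

Perrin takes three-eighths of 336,000 = 126,000. The remaining 210,000 passes to the descendants.
The descendants' portion (210,000) is divided at the children's generation into 3 shares of 70,000. Erik takes 70,000. The 2 shares of the deceased (Vikram and Briar) are combined into a pool of 140,000.
That pool (140,000) is divided at the grandchildren's generation equally among Freya, Tariq, Esperanza, Qadir, Liesel, Tavita, and Kenji: 20,000 each.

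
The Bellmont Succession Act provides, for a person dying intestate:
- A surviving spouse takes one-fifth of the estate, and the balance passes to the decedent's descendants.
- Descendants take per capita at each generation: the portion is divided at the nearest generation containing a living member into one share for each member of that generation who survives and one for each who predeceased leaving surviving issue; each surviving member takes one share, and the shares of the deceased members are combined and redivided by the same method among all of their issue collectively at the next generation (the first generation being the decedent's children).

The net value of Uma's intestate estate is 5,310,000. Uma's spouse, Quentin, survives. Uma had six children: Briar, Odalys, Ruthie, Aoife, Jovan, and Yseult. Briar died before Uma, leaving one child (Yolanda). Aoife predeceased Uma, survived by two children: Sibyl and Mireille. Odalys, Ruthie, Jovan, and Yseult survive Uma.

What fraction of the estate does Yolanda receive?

Yolanda receives 4/45 of the estate.

Quentin takes one-fifth of 5,310,000 = 1,062,000. The remaining 4,248,000 passes to the descendants.
The descendants' portion (4,248,000) is divided at the children's generation into 6 shares of 708,000. Odalys, Ruthie, Jovan, and Yseult each take 708,000. The 2 shares of the deceased (Briar and Aoife) are combined into a pool of 1,416,000.
That pool (1,416,000) is divided at the grandchildren's generation equally among Yolanda, Sibyl, and Mireille: 472,000 each.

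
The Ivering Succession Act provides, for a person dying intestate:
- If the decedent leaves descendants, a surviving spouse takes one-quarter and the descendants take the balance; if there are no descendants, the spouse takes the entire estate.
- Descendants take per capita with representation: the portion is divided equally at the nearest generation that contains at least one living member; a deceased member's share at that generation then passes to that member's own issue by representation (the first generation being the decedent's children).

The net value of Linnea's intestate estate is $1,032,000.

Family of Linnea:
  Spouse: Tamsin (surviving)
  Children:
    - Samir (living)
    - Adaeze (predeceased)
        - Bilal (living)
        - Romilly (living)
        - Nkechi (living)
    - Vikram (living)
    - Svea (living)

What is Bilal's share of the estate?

Bilal receives $64,500.

Tamsin takes one-quarter of $1,032,000 = $258,000. The remaining $774,000 passes to the descendants.
The descendants' portion ($774,000) is divided into 4 shares of $193,500: Samir, Vikram, and Svea each take $193,500; Adaeze's $193,500 share passes to Adaeze's issue.
Adaeze's share ($193,500) is divided into 3 shares of $64,500: Bilal, Romilly, and Nkechi each take $64,500.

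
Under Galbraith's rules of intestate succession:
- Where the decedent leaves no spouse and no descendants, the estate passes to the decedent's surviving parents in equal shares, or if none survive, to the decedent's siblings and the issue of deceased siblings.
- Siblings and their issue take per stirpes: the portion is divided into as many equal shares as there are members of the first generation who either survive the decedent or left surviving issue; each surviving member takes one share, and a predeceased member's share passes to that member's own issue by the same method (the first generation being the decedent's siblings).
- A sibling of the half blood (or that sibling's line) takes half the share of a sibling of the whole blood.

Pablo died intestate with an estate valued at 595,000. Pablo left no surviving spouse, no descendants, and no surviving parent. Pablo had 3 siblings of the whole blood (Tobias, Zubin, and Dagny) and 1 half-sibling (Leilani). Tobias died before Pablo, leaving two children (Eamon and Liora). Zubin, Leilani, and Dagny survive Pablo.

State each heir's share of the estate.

The entire 595,000 passes to the siblings and their issue.
Counting each half-blood sibling's line as half a unit, there are 7/2 units in 595,000, so one unit is 170,000. Whole-blood lines (Tobias, Zubin, and Dagny) take 170,000 each; half-blood lines (Leilani) take 85,000 each.
Tobias's share (170,000) is divided into 2 shares of 85,000: Eamon and Liora each take 85,000.

Eamon: 85,000; Liora: 85,000; Zubin: 170,000; Leilani: 85,000; Dagny: 170,000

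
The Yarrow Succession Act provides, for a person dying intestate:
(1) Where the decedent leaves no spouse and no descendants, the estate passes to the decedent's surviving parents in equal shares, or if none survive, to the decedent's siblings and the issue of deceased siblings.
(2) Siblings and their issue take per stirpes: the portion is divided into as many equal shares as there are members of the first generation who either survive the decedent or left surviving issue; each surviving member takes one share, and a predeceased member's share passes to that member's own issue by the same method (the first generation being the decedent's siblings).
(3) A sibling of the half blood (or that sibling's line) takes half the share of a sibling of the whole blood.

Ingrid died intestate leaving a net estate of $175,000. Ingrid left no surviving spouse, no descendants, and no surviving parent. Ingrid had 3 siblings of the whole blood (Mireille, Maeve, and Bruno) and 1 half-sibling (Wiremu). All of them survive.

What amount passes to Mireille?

Mireille receives $50,000.

The entire $175,000 passes to the siblings and their issue.
Counting each half-blood sibling's line as half a unit, there are 7/2 units in $175,000, so one unit is $50,000. Whole-blood lines (Mireille, Maeve, and Bruno) take $50,000 each; half-blood lines (Wiremu) take $25,000 each.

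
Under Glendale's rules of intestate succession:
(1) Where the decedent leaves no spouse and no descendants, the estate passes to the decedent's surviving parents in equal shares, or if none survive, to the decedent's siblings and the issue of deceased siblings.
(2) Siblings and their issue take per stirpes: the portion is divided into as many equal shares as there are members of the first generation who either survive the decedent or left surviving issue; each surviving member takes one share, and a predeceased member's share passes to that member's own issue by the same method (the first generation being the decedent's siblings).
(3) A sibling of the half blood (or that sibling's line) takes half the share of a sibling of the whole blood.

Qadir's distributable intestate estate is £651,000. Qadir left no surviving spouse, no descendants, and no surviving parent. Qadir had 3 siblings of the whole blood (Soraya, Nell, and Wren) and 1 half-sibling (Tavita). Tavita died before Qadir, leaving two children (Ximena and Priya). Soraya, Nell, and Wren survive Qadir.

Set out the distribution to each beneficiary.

The entire £651,000 passes to the siblings and their issue.
Counting each half-blood sibling's line as half a unit, there are 7/2 units in £651,000, so one unit is £186,000. Whole-blood lines (Soraya, Nell, and Wren) take £186,000 each; half-blood lines (Tavita) take £93,000 each.
Tavita's share (£93,000) is divided into 2 shares of £46,500: Ximena and Priya each take £46,500.

Soraya: £186,000; Nell: £186,000; Wren: £186,000; Ximena: £46,500; Priya: £46,500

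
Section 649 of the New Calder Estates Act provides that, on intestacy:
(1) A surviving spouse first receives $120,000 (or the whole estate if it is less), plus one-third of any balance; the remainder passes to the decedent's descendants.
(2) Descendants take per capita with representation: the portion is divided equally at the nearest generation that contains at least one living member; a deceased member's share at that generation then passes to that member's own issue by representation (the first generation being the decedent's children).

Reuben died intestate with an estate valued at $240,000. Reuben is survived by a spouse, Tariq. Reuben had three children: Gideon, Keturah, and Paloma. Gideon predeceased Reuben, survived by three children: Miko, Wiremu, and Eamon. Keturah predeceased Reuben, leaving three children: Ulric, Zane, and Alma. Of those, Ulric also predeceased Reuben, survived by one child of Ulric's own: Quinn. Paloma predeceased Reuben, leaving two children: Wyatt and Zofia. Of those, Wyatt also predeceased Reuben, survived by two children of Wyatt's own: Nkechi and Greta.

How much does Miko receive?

Tariq first takes $120,000, leaving a balance of $120,000. Tariq then takes one-third of the balance ($40,000), for a total of $160,000. The remaining $80,000 passes to the descendants.
No child survives, so the initial division is made at the grandchildren's generation.
The descendants' portion ($80,000) is divided into 8 shares of $10,000: Miko, Wiremu, Eamon, Zane, Alma, and Zofia each take $10,000; Ulric's $10,000 share passes to Ulric's issue; Wyatt's $10,000 share passes to Wyatt's issue.
Ulric's share ($10,000) passes entirely to Quinn.
Wyatt's share ($10,000) is divided into 2 shares of $5,000: Nkechi and Greta each take $5,000.

Miko receives $10,000.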